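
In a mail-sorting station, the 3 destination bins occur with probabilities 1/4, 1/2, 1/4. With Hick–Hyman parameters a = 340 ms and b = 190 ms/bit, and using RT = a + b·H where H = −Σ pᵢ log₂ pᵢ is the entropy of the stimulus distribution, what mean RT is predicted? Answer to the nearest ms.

Each term −pᵢ log₂ pᵢ: 0.25·2 + 0.5·1 + 0.25·2; summed, H = 1.500 bits.
Mean RT = a + bH = 340 + 190·1.500 = 625.00 ms.

625 ms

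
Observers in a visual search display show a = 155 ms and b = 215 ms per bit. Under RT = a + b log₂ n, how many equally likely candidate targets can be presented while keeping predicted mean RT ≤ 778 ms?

215·log₂ n ≤ 778 − 155 = 623, giving log₂ n ≤ 2.8977 and n ≤ 7.452. The largest whole number is 7.

7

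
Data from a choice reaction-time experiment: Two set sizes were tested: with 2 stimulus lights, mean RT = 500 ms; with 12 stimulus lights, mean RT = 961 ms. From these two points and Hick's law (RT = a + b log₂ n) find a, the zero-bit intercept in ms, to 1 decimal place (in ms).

b = (RT₂ − RT₁)/(log₂ n₂ − log₂ n₁) = (961 − 500)/(3.5850 − 1) = 178.339 ms/bit.
a = RT₁ − b·log₂ n₁ = 500 − 178.339 × 1 = 321.661 ms.

321.7 ms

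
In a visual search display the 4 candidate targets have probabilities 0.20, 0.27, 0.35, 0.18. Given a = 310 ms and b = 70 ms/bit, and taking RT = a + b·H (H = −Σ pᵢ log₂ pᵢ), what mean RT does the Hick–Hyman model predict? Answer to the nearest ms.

446 ms

Entropy contributions −pᵢ log₂ pᵢ: 0.4644, 0.5100, 0.5301, 0.4453; sum H = 1.9498 bits.
RT = a + bH = 310 + 70·1.9498 = 446.49 ms.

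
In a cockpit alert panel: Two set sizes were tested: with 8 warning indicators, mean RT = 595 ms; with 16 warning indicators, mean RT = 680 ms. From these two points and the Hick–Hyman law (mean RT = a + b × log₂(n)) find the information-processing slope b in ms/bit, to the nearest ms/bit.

The slope on a log₂ axis is (680 − 595) / (4 − 3) = 85 ms/bit.

85 ms/bit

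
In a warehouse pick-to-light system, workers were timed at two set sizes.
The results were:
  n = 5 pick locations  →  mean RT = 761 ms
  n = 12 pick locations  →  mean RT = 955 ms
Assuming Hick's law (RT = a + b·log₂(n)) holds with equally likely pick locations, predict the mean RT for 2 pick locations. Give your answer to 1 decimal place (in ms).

558.0 ms

RT is linear in log₂ n, so two points fix the line:
  b = (955 − 761) / (log₂ 12 − log₂ 5) = 194 / (3.5850 − 2.3219) = 153.598 ms/bit
  a = 761 − 153.598 × 2.3219 = 404.356 ms
Then RT(2) = 404.356 + 153.598 × log₂ 2 = 404.356 + 153.598 × 1 ≈ 557.954 ms.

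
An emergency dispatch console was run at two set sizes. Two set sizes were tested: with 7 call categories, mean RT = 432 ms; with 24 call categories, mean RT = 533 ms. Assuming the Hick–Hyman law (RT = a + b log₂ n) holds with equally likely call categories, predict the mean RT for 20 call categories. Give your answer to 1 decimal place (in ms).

RT is linear in log₂ n, so two points fix the line:
  b = (533 − 432) / (log₂ 24 − log₂ 7) = 101 / (4.5850 − 2.8074) = 56.818 ms/bit
  a = 432 − 56.818 × 2.8074 = 272.492 ms
Then RT(20) = 272.492 + 56.818 × log₂ 20 = 272.492 + 56.818 × 4.3219 ≈ 518.055 ms.

518.1 ms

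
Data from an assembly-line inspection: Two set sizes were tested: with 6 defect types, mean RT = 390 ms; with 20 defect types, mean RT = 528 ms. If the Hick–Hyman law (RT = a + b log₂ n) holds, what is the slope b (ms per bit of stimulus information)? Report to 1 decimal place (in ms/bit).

79.4 ms/bit

The slope on a log₂ axis is (528 − 390) / (4.3219 − 2.5850) = 79.449 ms/bit.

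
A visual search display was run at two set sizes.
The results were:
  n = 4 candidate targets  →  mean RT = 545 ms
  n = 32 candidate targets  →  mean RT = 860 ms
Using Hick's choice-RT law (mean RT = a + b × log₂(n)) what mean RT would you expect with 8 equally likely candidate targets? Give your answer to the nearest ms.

Fit slope and intercept:
  b = (860 − 545) / (log₂ 32 − log₂ 4) = 315 / (5 − 2) = 105 ms/bit
  a = 545 − 105 × 2 = 335 ms
Then RT(8) = 335 + 105 × log₂ 8 = 335 + 105 × 3 ≈ 650.000 ms.

650 ms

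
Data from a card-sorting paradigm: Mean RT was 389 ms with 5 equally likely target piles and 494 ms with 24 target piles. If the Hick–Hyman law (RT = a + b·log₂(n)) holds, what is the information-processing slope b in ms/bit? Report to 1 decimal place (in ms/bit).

46.4 ms/bit

b = (RT₂ − RT₁)/(log₂ n₂ − log₂ n₁) = (494 − 389)/(4.5850 − 2.3219) = 46.398 ms/bit.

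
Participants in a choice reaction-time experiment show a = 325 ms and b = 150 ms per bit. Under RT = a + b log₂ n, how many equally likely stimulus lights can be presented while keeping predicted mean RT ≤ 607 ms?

150·log₂ n ≤ 607 − 325 = 282, giving log₂ n ≤ 1.8800 and n ≤ 3.681. The largest whole number is 3.

3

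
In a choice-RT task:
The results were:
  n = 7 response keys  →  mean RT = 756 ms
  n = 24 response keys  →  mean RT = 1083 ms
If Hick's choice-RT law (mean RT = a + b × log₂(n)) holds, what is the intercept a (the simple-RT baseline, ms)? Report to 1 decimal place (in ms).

The slope on a log₂ axis is (1083 − 756) / (4.5850 − 2.8074) = 183.955 ms/bit.
a = RT₁ − b·log₂ n₁ = 756 − 183.955 × 2.8074 = 239.573 ms.

239.6 ms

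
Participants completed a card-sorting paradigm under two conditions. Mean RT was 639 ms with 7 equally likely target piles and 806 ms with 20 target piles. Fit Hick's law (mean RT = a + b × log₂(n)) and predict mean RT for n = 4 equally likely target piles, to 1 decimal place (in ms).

RT is linear in log₂ n, so two points fix the line:
  b = (806 − 639) / (log₂ 20 − log₂ 7) = 167 / (4.3219 − 2.8074) = 110.262 ms/bit
  a = 639 − 110.262 × 2.8074 = 329.455 ms
Then RT(4) = 329.455 + 110.262 × log₂ 4 = 329.455 + 110.262 × 2 ≈ 549.979 ms.

550.0 ms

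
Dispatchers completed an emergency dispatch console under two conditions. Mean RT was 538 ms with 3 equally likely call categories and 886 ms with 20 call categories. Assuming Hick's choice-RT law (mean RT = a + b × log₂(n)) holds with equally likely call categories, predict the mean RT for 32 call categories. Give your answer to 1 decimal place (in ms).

RT is linear in log₂ n, so two points fix the line:
  b = (886 − 538) / (log₂ 20 − log₂ 3) = 348 / (4.3219 − 1.5850) = 127.148 ms/bit
  a = 538 − 127.148 × 1.5850 = 336.475 ms
Then RT(32) = 336.475 + 127.148 × log₂ 32 = 336.475 + 127.148 × 5 ≈ 972.216 ms.

972.2 ms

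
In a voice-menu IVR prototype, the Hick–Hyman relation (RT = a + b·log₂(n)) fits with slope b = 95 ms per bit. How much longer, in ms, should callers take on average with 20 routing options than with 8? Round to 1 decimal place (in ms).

The intercept a cancels: ΔRT = b·(log₂ n₂ − log₂ n₁) = b·log₂(n₂/n₁).
log₂(20) − log₂(8) = 4.3219 − 3 = 1.3219.
ΔRT = 95 × 1.3219 = 125.583 ms.

125.6 ms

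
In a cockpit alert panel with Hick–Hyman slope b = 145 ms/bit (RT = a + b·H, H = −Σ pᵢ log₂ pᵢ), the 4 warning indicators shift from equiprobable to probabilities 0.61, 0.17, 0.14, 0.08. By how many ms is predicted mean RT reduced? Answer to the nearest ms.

Equiprobable entropy H₀ = log₂ 4 = 2.0000 bits.
Skewed entropy H = −Σ pᵢ log₂ pᵢ = 1.5582 bits.
ΔRT = b·(H₀ − H) = 145 × 0.4418 = 64.06 ms.

64 ms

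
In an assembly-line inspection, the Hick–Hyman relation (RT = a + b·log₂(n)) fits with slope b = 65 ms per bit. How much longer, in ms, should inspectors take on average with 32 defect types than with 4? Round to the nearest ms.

195 ms

ΔRT = (a + b log₂ n₂) − (a + b log₂ n₁) = b·(log₂ n₂ − log₂ n₁).
log₂(32) − log₂(4) = log₂(32/4) = log₂(8) = 3.
ΔRT = 65 × 3.0000 = 195.000 ms.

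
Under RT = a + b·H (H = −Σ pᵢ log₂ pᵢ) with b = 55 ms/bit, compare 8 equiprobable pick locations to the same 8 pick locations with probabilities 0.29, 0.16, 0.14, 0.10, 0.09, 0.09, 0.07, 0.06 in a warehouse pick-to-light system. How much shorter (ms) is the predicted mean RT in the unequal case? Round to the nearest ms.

11 ms

The RT saving is b·ΔH. Equiprobable H₀ = log₂(8) = 3.0000 bits; with the given probabilities H = 2.8076 bits.
b·(H₀ − H) = 55 × (3.0000 − 2.8076) = 10.58 ms.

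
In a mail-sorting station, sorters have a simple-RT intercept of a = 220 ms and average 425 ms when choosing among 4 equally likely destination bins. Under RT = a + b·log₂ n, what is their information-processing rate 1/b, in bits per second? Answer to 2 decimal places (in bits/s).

Choice component = 425 − 220 = 205 ms over log₂(4) = 2 bits.
b = 205 / 2 = 102.500 ms/bit, so 1/b = 9.756 bits/s.

9.76 bits/s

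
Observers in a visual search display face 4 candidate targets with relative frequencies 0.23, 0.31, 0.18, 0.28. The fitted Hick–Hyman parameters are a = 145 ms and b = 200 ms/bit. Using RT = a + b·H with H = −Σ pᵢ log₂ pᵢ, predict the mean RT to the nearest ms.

539 ms

Entropy contributions −pᵢ log₂ pᵢ: 0.4877, 0.5238, 0.4453, 0.5142; sum H = 1.9710 bits.
RT = a + bH = 145 + 200·1.9710 = 539.20 ms.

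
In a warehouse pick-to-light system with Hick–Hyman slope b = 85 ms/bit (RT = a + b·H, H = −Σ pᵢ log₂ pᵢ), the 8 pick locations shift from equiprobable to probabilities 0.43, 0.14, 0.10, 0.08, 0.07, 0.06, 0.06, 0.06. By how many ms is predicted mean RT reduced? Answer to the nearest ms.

Equiprobable entropy H₀ = log₂ 8 = 3.0000 bits.
Skewed entropy H = −Σ pᵢ log₂ pᵢ = 2.5435 bits.
ΔRT = b·(H₀ − H) = 85 × 0.4565 = 38.80 ms.

39 ms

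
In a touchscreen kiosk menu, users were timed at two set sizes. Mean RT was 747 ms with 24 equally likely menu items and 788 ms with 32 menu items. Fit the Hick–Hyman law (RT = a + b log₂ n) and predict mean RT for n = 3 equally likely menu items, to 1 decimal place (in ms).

With log₂ n on the abscissa the relation is linear; from the two conditions:
  b = (788 − 747) / (log₂ 32 − log₂ 24) = 41 / (5 − 4.5850) = 98.786 ms/bit
  a = 747 − 98.786 × 4.5850 = 294.069 ms
Then RT(3) = 294.069 + 98.786 × log₂ 3 = 294.069 + 98.786 × 1.5850 ≈ 450.641 ms.

450.6 ms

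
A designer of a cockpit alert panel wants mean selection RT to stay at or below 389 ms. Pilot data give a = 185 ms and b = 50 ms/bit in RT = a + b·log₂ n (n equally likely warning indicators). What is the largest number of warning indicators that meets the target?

16

Set 185 + 50·log₂ n ≤ 389 → log₂ n ≤ (389 − 185)/50 = 4.0800.
So n ≤ 2^4.0800 = 16.912; the largest integer n is 16.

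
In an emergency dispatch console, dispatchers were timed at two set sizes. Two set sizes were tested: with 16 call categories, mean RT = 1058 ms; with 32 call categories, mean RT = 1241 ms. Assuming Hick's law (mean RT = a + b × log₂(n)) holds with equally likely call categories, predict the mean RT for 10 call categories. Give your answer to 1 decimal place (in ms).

With log₂ n on the abscissa the relation is linear; from the two conditions:
  b = (1241 − 1058) / (log₂ 32 − log₂ 16) = 183 / (5 − 4) = 183.000 ms/bit
  a = 1058 − 183.000 × 4 = 326.000 ms
Then RT(10) = 326.000 + 183.000 × log₂ 10 = 326.000 + 183.000 × 3.3219 ≈ 933.913 ms.

933.9 ms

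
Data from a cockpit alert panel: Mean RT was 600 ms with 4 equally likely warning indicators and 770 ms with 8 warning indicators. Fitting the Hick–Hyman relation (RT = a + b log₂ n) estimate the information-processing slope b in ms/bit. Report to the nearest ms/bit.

Slope: b = (770 − 600) / (log₂ 8 − log₂ 4) = 170/1.0000 = 170 ms/bit.

170 ms/bit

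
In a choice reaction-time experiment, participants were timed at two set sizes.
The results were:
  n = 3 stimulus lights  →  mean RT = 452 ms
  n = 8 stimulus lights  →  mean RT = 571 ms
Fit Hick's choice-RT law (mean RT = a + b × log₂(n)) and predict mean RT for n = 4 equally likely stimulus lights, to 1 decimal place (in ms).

486.9 ms

Solve the two-equation system in a and b:
  b = (571 − 452) / (log₂ 8 − log₂ 3) = 119 / (3 − 1.5850) = 84.097 ms/bit
  a = 452 − 84.097 × 1.5850 = 318.710 ms
Then RT(4) = 318.710 + 84.097 × log₂ 4 = 318.710 + 84.097 × 2 ≈ 486.903 ms.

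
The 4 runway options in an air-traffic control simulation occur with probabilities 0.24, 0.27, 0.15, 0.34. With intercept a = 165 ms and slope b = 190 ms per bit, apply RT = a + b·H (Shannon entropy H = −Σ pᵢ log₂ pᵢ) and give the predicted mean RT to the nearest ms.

534 ms

Entropy contributions −pᵢ log₂ pᵢ: 0.4941, 0.5100, 0.4105, 0.5292; sum H = 1.9439 bits.
RT = a + bH = 165 + 190·1.9439 = 534.34 ms.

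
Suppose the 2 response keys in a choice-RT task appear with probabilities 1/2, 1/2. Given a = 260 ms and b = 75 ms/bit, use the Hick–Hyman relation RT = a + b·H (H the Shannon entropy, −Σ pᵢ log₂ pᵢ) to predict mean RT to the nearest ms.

335 ms

Each term −pᵢ log₂ pᵢ: 0.5·1 + 0.5·1; summed, H = 1.000 bits.
Mean RT = a + bH = 260 + 75·1.000 = 335.00 ms.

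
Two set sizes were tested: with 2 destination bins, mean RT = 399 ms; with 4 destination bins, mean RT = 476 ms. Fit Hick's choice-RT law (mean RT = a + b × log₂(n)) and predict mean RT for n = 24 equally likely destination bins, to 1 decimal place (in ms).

675.0 ms

Solve the two-equation system in a and b:
  b = (476 − 399) / (log₂ 4 − log₂ 2) = 77 / (2 − 1) = 77.000 ms/bit
  a = 399 − 77.000 × 1 = 322.000 ms
Then RT(24) = 322.000 + 77.000 × log₂ 24 = 322.000 + 77.000 × 4.5850 ≈ 675.042 ms.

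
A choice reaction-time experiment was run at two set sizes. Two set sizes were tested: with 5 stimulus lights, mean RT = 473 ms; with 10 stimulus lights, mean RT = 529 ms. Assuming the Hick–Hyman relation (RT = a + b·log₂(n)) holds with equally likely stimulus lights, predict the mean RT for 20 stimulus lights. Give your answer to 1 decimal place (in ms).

Solve the two-equation system in a and b:
  b = (529 − 473) / (log₂ 10 − log₂ 5) = 56 / (3.3219 − 2.3219) = 56.000 ms/bit
  a = 473 − 56.000 × 2.3219 = 342.972 ms
Then RT(20) = 342.972 + 56.000 × log₂ 20 = 342.972 + 56.000 × 4.3219 ≈ 585.000 ms.

585.0 ms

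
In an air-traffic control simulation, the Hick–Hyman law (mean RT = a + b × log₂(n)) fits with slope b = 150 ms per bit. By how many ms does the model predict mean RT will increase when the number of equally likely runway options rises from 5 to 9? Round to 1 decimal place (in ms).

127.2 ms

The intercept a cancels: ΔRT = b·(log₂ n₂ − log₂ n₁) = b·log₂(n₂/n₁).
log₂(9) − log₂(5) = 3.1699 − 2.3219 = 0.8480.
ΔRT = 150 × 0.8480 = 127.200 ms.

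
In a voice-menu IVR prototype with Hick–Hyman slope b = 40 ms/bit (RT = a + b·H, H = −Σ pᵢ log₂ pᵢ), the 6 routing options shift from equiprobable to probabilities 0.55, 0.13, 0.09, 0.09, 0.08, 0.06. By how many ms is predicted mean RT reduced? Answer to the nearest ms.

23 ms

The RT saving is b·ΔH. Equiprobable H₀ = log₂(6) = 2.5850 bits; with the given probabilities H = 2.0174 bits.
b·(H₀ − H) = 40 × (2.5850 − 2.0174) = 22.70 ms.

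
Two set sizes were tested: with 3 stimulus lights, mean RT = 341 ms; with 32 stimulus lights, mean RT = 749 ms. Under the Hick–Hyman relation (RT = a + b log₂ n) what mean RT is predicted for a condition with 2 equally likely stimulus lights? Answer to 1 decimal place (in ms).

271.1 ms

With log₂ n on the abscissa the relation is linear; from the two conditions:
  b = (749 − 341) / (log₂ 32 − log₂ 3) = 408 / (5 − 1.5850) = 119.472 ms/bit
  a = 341 − 119.472 × 1.5850 = 151.642 ms
Then RT(2) = 151.642 + 119.472 × log₂ 2 = 151.642 + 119.472 × 1 ≈ 271.114 ms.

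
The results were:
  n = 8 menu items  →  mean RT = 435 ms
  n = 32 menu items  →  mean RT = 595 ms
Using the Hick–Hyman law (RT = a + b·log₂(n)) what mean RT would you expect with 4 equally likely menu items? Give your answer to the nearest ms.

With log₂ n on the abscissa the relation is linear; from the two conditions:
  b = (595 − 435) / (log₂ 32 − log₂ 8) = 160 / (5 − 3) = 80 ms/bit
  a = 435 − 80 × 3 = 195 ms
Then RT(4) = 195 + 80 × log₂ 4 = 195 + 80 × 2 ≈ 355.000 ms.

355 ms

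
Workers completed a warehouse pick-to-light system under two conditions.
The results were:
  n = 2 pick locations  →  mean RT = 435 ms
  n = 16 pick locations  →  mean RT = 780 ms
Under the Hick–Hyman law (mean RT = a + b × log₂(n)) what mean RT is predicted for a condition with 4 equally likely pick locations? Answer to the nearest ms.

550 ms

RT is linear in log₂ n, so two points fix the line:
  b = (780 − 435) / (log₂ 16 − log₂ 2) = 345 / (4 − 1) = 115 ms/bit
  a = 435 − 115 × 1 = 320 ms
Then RT(4) = 320 + 115 × log₂ 4 = 320 + 115 × 2 ≈ 550.000 ms.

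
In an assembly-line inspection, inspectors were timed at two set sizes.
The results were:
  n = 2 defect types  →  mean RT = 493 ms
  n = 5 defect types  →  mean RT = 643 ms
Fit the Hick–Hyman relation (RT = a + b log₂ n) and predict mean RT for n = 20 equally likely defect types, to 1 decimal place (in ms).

Fit slope and intercept:
  b = (643 − 493) / (log₂ 5 − log₂ 2) = 150 / (2.3219 − 1) = 113.471 ms/bit
  a = 493 − 113.471 × 1 = 379.529 ms
Then RT(20) = 379.529 + 113.471 × log₂ 20 = 379.529 + 113.471 × 4.3219 ≈ 869.941 ms.

869.9 ms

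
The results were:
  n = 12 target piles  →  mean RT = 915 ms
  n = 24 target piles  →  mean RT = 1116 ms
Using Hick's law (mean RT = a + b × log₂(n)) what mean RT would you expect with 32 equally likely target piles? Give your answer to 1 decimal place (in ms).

1199.4 ms

Fit slope and intercept:
  b = (1116 − 915) / (log₂ 24 − log₂ 12) = 201 / (4.5850 − 3.5850) = 201.000 ms/bit
  a = 915 − 201.000 × 3.5850 = 194.423 ms
Then RT(32) = 194.423 + 201.000 × log₂ 32 = 194.423 + 201.000 × 5 ≈ 1199.423 ms.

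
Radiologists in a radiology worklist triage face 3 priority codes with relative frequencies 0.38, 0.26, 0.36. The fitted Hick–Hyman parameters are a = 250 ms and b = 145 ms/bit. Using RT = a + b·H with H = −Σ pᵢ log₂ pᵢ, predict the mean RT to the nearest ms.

477 ms

Entropy contributions −pᵢ log₂ pᵢ: 0.5305, 0.5053, 0.5306; sum H = 1.5664 bits.
RT = a + bH = 250 + 145·1.5664 = 477.12 ms.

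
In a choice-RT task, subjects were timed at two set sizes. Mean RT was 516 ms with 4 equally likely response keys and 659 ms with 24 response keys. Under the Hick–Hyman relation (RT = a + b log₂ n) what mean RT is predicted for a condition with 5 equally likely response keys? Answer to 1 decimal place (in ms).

533.8 ms

Fit slope and intercept:
  b = (659 − 516) / (log₂ 24 − log₂ 4) = 143 / (4.5850 − 2) = 55.320 ms/bit
  a = 516 − 55.320 × 2 = 405.360 ms
Then RT(5) = 405.360 + 55.320 × log₂ 5 = 405.360 + 55.320 × 2.3219 ≈ 533.809 ms.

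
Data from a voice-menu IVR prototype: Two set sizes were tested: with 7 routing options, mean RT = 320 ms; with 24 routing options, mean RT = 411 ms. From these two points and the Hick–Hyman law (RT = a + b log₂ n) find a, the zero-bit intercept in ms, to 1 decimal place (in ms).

The slope on a log₂ axis is (411 − 320) / (4.5850 − 2.8074) = 51.192 ms/bit.
Intercept: a = 320 − 51.192·log₂(7) = 176.285 ms.

176.3 ms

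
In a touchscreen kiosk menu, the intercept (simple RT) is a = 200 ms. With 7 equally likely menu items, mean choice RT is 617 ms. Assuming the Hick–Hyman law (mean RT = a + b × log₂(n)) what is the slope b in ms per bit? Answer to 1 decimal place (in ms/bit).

148.5 ms/bit

b = (617 − 200) / log₂(7) = 417 / 2.8074 = 148.538 ms/bit.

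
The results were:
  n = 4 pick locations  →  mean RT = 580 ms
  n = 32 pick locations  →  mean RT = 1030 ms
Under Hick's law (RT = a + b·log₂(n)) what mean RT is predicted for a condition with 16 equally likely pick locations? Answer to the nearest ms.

880 ms

Solve the two-equation system in a and b:
  b = (1030 − 580) / (log₂ 32 − log₂ 4) = 450 / (5 − 2) = 150 ms/bit
  a = 580 − 150 × 2 = 280 ms
Then RT(16) = 280 + 150 × log₂ 16 = 280 + 150 × 4 ≈ 880.000 ms.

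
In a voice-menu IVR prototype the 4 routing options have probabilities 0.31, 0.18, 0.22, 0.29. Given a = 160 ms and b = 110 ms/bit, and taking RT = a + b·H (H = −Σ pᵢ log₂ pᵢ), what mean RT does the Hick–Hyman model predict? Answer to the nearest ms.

376 ms

H = 0.31·log₂(1/0.31) + 0.18·log₂(1/0.18) + 0.22·log₂(1/0.22) + 0.29·log₂(1/0.29) = 1.9676 bits.
RT = 160 + 110 × 1.9676 = 376.43 ms.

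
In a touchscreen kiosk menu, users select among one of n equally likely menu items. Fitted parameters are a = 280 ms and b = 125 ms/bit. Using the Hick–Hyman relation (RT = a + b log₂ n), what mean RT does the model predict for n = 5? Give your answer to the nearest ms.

log₂(5) = 2.3219 bits, so RT = 280 + 125 × 2.3219 ≈ 570.241 ms.

570 ms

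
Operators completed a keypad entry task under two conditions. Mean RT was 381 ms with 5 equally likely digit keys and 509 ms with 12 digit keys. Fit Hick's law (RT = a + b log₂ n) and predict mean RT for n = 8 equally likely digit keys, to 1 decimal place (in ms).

Fit slope and intercept:
  b = (509 − 381) / (log₂ 12 − log₂ 5) = 128 / (3.5850 − 2.3219) = 101.343 ms/bit
  a = 381 − 101.343 × 2.3219 = 145.688 ms
Then RT(8) = 145.688 + 101.343 × log₂ 8 = 145.688 + 101.343 × 3 ≈ 449.718 ms.

449.7 ms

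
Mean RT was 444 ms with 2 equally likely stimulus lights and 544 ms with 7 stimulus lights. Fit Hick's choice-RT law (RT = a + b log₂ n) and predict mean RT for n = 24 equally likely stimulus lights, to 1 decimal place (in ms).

642.4 ms

Solve the two-equation system in a and b:
  b = (544 − 444) / (log₂ 7 − log₂ 2) = 100 / (2.8074 − 1) = 55.329 ms/bit
  a = 444 − 55.329 × 1 = 388.671 ms
Then RT(24) = 388.671 + 55.329 × log₂ 24 = 388.671 + 55.329 × 4.5850 ≈ 642.354 ms.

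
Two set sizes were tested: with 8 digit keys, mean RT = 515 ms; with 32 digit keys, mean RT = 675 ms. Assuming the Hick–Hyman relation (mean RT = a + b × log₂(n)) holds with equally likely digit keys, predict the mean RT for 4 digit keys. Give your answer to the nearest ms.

435 ms

With log₂ n on the abscissa the relation is linear; from the two conditions:
  b = (675 − 515) / (log₂ 32 − log₂ 8) = 160 / (5 − 3) = 80 ms/bit
  a = 515 − 80 × 3 = 275 ms
Then RT(4) = 275 + 80 × log₂ 4 = 275 + 80 × 2 ≈ 435.000 ms.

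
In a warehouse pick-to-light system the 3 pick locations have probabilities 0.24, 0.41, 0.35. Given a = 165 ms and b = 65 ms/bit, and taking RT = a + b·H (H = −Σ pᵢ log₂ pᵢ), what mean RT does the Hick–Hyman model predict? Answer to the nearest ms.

266 ms

Entropy contributions −pᵢ log₂ pᵢ: 0.4941, 0.5274, 0.5301; sum H = 1.5516 bits.
RT = a + bH = 165 + 65·1.5516 = 265.86 ms.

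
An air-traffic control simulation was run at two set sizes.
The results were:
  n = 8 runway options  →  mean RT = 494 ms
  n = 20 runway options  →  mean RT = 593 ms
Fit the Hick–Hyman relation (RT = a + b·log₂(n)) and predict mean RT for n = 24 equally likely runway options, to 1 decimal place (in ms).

612.7 ms

Solve the two-equation system in a and b:
  b = (593 − 494) / (log₂ 20 − log₂ 8) = 99 / (4.3219 − 3) = 74.891 ms/bit
  a = 494 − 74.891 × 3 = 269.328 ms
Then RT(24) = 269.328 + 74.891 × log₂ 24 = 269.328 + 74.891 × 4.5850 ≈ 612.699 ms.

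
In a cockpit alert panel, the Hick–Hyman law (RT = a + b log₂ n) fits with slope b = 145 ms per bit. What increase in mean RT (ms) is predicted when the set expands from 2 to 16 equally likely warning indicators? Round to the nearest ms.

ΔRT = (a + b log₂ n₂) − (a + b log₂ n₁) = b·(log₂ n₂ − log₂ n₁).
log₂(16) − log₂(2) = log₂(16/2) = log₂(8) = 3.
ΔRT = 145 × 3.0000 = 435.000 ms.

435 ms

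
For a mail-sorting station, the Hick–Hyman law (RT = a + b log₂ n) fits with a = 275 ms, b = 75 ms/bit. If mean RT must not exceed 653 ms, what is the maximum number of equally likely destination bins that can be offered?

32

75·log₂ n ≤ 653 − 275 = 378, giving log₂ n ≤ 5.0400 and n ≤ 32.900. The largest whole number is 32.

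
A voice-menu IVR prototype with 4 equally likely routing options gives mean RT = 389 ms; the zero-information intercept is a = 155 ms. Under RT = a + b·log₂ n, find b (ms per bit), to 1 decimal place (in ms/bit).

117.0 ms/bit

b = (389 − 155) / log₂(4) = 234 / 2 = 117.000 ms/bit.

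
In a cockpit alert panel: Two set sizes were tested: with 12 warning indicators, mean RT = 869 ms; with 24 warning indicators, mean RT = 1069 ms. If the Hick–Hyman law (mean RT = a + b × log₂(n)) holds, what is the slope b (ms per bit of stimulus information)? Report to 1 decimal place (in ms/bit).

200.0 ms/bit

Slope: b = (1069 − 869) / (log₂ 24 − log₂ 12) = 200/1.0000 = 200.000 ms/bit.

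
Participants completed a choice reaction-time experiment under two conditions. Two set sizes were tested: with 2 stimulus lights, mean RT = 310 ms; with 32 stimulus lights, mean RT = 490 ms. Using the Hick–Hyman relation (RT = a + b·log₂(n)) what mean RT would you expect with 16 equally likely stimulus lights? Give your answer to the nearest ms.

445 ms

With log₂ n on the abscissa the relation is linear; from the two conditions:
  b = (490 − 310) / (log₂ 32 − log₂ 2) = 180 / (5 − 1) = 45 ms/bit
  a = 310 − 45 × 1 = 265 ms
Then RT(16) = 265 + 45 × log₂ 16 = 265 + 45 × 4 ≈ 445.000 ms.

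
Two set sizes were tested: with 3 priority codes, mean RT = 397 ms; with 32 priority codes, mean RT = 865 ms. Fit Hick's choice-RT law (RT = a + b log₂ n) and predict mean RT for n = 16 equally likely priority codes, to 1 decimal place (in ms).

Fit slope and intercept:
  b = (865 − 397) / (log₂ 32 − log₂ 3) = 468 / (5 − 1.5850) = 137.041 ms/bit
  a = 397 − 137.041 × 1.5850 = 179.795 ms
Then RT(16) = 179.795 + 137.041 × log₂ 16 = 179.795 + 137.041 × 4 ≈ 727.959 ms.

728.0 ms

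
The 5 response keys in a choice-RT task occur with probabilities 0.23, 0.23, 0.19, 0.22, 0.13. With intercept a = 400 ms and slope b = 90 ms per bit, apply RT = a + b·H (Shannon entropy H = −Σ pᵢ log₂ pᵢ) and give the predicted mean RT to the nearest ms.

Entropy contributions −pᵢ log₂ pᵢ: 0.4877, 0.4877, 0.4552, 0.4806, 0.3826; sum H = 2.2938 bits.
RT = a + bH = 400 + 90·2.2938 = 606.44 ms.

606 ms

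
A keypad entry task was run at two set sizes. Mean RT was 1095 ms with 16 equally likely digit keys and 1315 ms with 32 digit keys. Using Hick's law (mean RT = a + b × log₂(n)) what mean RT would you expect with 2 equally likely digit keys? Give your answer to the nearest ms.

435 ms

Solve the two-equation system in a and b:
  b = (1315 − 1095) / (log₂ 32 − log₂ 16) = 220 / (5 − 4) = 220 ms/bit
  a = 1095 − 220 × 4 = 215 ms
Then RT(2) = 215 + 220 × log₂ 2 = 215 + 220 × 1 ≈ 435.000 ms.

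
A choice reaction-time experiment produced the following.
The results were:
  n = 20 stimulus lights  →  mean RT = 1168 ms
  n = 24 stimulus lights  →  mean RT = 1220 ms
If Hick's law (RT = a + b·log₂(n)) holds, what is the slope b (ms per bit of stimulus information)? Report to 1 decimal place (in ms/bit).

197.7 ms/bit

b = (RT₂ − RT₁)/(log₂ n₂ − log₂ n₁) = (1220 − 1168)/(4.5850 − 4.3219) = 197.693 ms/bit.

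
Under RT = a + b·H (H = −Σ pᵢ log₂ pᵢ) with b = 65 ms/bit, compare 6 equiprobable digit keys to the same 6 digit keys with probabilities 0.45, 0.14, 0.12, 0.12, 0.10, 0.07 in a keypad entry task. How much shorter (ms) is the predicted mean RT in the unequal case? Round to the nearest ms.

The RT saving is b·ΔH. Equiprobable H₀ = log₂(6) = 2.5850 bits; with the given probabilities H = 2.2504 bits.
b·(H₀ − H) = 65 × (2.5850 − 2.2504) = 21.75 ms.

22 ms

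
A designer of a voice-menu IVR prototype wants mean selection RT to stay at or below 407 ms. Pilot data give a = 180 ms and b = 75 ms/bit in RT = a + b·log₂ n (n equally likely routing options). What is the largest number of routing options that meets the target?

Information budget: (407 − 180)/75 = 3.0267 bits, so n ≤ 2^3.0267 = 8.149 → at most 8.

8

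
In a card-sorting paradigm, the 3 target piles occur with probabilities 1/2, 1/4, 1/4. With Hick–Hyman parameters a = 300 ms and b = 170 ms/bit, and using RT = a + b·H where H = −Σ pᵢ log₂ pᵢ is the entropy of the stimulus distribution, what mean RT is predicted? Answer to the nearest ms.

555 ms

H = −Σ pᵢ log₂ pᵢ = 0.5·1 + 0.25·2 + 0.25·2 = 1.500 bits.
RT = 300 + 170 × 1.500 = 555.00 ms.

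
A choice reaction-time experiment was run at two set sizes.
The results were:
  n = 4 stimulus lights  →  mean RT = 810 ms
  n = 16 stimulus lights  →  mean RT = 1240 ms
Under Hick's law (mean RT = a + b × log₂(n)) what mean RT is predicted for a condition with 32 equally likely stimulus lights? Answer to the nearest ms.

1455 ms

RT is linear in log₂ n, so two points fix the line:
  b = (1240 − 810) / (log₂ 16 − log₂ 4) = 430 / (4 − 2) = 215 ms/bit
  a = 810 − 215 × 2 = 380 ms
Then RT(32) = 380 + 215 × log₂ 32 = 380 + 215 × 5 ≈ 1455.000 ms.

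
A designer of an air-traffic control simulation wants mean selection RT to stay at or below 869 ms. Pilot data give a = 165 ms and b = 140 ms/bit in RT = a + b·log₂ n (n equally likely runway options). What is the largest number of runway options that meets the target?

32

Set 165 + 140·log₂ n ≤ 869 → log₂ n ≤ (869 − 165)/140 = 5.0286.
So n ≤ 2^5.0286 = 32.640; the largest integer n is 32.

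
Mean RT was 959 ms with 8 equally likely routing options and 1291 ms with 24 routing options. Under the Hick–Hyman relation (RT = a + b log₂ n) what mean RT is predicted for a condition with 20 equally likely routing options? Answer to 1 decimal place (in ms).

1235.9 ms

Fit slope and intercept:
  b = (1291 − 959) / (log₂ 24 − log₂ 8) = 332 / (4.5850 − 3) = 209.469 ms/bit
  a = 959 − 209.469 × 3 = 330.594 ms
Then RT(20) = 330.594 + 209.469 × log₂ 20 = 330.594 + 209.469 × 4.3219 ≈ 1235.903 ms.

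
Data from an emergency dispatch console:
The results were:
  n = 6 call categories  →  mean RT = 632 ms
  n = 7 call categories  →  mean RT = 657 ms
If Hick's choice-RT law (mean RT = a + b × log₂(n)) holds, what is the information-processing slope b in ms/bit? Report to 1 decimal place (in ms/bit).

The slope on a log₂ axis is (657 − 632) / (2.8074 − 2.5850) = 112.414 ms/bit.

112.4 ms/bit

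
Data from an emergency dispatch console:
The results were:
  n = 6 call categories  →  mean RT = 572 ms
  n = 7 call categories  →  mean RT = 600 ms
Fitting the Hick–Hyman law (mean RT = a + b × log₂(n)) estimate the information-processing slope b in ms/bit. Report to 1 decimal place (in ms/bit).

125.9 ms/bit

The slope on a log₂ axis is (600 − 572) / (2.8074 − 2.5850) = 125.904 ms/bit.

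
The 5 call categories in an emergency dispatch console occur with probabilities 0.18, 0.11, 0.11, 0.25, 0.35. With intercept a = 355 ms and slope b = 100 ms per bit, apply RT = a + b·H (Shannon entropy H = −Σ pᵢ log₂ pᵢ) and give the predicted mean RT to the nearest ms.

Entropy contributions −pᵢ log₂ pᵢ: 0.4453, 0.3503, 0.3503, 0.5000, 0.5301; sum H = 2.1760 bits.
RT = a + bH = 355 + 100·2.1760 = 572.60 ms.

573 ms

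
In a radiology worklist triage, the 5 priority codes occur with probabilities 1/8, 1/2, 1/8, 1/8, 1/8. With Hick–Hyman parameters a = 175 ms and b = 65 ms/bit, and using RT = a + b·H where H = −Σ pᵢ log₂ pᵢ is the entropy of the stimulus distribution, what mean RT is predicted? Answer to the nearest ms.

Each term −pᵢ log₂ pᵢ: 0.125·3 + 0.5·1 + 0.125·3 + 0.125·3 + 0.125·3; summed, H = 2.000 bits.
Mean RT = a + bH = 175 + 65·2.000 = 305.00 ms.

305 ms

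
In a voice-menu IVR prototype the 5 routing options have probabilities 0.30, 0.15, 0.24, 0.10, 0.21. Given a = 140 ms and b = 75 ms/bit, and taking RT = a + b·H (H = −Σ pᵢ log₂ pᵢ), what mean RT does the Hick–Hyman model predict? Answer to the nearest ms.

Entropy contributions −pᵢ log₂ pᵢ: 0.5211, 0.4105, 0.4941, 0.3322, 0.4728; sum H = 2.2308 bits.
RT = a + bH = 140 + 75·2.2308 = 307.31 ms.

307 ms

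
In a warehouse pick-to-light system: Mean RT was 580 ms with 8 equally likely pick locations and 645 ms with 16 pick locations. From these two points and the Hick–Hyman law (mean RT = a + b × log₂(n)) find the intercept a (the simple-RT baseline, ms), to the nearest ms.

b = (RT₂ − RT₁)/(log₂ n₂ − log₂ n₁) = (645 − 580)/(4 − 3) = 65 ms/bit.
a = RT₁ − b·log₂ n₁ = 580 − 65 × 3 = 385.000 ms.

385 ms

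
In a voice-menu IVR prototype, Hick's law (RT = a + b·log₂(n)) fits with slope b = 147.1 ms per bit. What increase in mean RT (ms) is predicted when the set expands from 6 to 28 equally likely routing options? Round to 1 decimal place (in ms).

ΔRT = (a + b log₂ n₂) − (a + b log₂ n₁) = b·(log₂ n₂ − log₂ n₁).
log₂(28) − log₂(6) = 4.8074 − 2.5850 = 2.2224.
ΔRT = 147.1 × 2.2224 = 326.914 ms.

326.9 ms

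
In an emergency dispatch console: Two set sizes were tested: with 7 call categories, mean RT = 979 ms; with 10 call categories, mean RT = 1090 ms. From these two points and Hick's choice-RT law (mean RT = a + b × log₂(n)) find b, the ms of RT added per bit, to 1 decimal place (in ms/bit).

b = (RT₂ − RT₁)/(log₂ n₂ − log₂ n₁) = (1090 − 979)/(3.3219 − 2.8074) = 215.713 ms/bit.

215.7 ms/bit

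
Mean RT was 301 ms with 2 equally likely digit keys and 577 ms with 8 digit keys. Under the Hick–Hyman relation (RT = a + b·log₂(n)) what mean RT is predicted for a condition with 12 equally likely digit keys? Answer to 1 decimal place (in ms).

Fit slope and intercept:
  b = (577 − 301) / (log₂ 8 − log₂ 2) = 276 / (3 − 1) = 138.000 ms/bit
  a = 301 − 138.000 × 1 = 163.000 ms
Then RT(12) = 163.000 + 138.000 × log₂ 12 = 163.000 + 138.000 × 3.5850 ≈ 657.725 ms.

657.7 ms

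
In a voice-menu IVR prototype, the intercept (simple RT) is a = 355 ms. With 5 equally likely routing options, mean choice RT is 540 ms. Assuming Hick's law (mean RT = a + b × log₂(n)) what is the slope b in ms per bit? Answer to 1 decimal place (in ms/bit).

b = (540 − 355) / log₂(5) = 185 / 2.3219 = 79.675 ms/bit.

79.7 ms/bit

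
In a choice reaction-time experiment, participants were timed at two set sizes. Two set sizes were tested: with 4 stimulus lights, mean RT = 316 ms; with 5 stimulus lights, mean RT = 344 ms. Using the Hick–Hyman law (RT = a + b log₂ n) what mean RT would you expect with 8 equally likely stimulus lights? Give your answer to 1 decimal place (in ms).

403.0 ms

RT is linear in log₂ n, so two points fix the line:
  b = (344 − 316) / (log₂ 5 − log₂ 4) = 28 / (2.3219 − 2) = 86.976 ms/bit
  a = 316 − 86.976 × 2 = 142.048 ms
Then RT(8) = 142.048 + 86.976 × log₂ 8 = 142.048 + 86.976 × 3 ≈ 402.976 ms.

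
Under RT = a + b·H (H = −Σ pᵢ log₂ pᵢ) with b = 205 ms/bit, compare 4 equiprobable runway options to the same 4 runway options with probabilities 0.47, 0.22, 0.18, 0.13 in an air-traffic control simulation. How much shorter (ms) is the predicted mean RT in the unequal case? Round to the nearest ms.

37 ms

The RT saving is b·ΔH. Equiprobable H₀ = log₂(4) = 2.0000 bits; with the given probabilities H = 1.8205 bits.
b·(H₀ − H) = 205 × (2.0000 − 1.8205) = 36.80 ms.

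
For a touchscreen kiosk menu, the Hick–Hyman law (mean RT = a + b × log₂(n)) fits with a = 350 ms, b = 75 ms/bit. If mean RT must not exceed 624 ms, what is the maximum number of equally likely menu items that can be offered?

Information budget: (624 − 350)/75 = 3.6533 bits, so n ≤ 2^3.6533 = 12.582 → at most 12.

12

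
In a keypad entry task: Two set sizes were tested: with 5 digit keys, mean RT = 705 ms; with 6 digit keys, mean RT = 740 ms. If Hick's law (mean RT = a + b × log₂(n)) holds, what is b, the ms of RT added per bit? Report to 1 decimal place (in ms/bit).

133.1 ms/bit

Slope: b = (740 − 705) / (log₂ 6 − log₂ 5) = 35/0.2630 = 133.062 ms/bit.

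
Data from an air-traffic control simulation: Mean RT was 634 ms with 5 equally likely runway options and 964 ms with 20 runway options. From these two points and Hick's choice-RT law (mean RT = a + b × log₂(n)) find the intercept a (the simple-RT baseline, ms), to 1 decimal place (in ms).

b = (RT₂ − RT₁)/(log₂ n₂ − log₂ n₁) = (964 − 634)/(4.3219 − 2.3219) = 165.000 ms/bit.
a = RT₁ − b·log₂ n₁ = 634 − 165.000 × 2.3219 = 250.882 ms.

250.9 ms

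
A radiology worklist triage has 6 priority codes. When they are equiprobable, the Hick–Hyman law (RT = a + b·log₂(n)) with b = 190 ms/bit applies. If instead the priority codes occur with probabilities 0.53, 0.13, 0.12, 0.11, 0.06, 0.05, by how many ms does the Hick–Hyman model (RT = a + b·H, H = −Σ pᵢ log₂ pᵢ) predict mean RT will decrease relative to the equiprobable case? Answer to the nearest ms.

103 ms

Equiprobable entropy H₀ = log₂ 6 = 2.5850 bits.
Skewed entropy H = −Σ pᵢ log₂ pᵢ = 2.0451 bits.
ΔRT = b·(H₀ − H) = 190 × 0.5399 = 102.58 ms.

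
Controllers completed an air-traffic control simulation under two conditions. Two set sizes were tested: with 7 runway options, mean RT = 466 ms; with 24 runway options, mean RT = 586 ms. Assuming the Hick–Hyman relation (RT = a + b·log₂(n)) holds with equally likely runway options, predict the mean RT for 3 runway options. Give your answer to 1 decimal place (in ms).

With log₂ n on the abscissa the relation is linear; from the two conditions:
  b = (586 − 466) / (log₂ 24 − log₂ 7) = 120 / (4.5850 − 2.8074) = 67.506 ms/bit
  a = 466 − 67.506 × 2.8074 = 276.485 ms
Then RT(3) = 276.485 + 67.506 × log₂ 3 = 276.485 + 67.506 × 1.5850 ≈ 383.481 ms.

383.5 ms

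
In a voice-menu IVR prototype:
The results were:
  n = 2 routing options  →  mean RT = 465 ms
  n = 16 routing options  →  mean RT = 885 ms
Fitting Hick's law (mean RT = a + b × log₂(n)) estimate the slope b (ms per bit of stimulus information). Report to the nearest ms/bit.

140 ms/bit

Slope: b = (885 − 465) / (log₂ 16 − log₂ 2) = 420/3.0000 = 140 ms/bit.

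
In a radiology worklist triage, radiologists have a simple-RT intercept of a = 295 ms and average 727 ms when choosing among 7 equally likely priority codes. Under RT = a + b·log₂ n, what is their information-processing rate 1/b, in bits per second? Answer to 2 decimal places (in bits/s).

Choice component = 727 − 295 = 432 ms over log₂(7) = 2.8074 bits.
b = 432 / 2.8074 = 153.882 ms/bit, so 1/b = 6.499 bits/s.

6.50 bits/s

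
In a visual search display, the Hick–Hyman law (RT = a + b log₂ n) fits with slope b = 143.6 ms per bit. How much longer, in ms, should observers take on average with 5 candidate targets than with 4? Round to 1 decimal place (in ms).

The intercept a cancels: ΔRT = b·(log₂ n₂ − log₂ n₁) = b·log₂(n₂/n₁).
log₂(5) − log₂(4) = 2.3219 − 2 = 0.3219.
ΔRT = 143.6 × 0.3219 = 46.229 ms.

46.2 ms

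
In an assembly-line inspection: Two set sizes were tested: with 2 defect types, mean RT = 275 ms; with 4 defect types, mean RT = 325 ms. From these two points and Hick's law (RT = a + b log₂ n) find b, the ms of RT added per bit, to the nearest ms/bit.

The slope on a log₂ axis is (325 − 275) / (2 − 1) = 50 ms/bit.

50 ms/bit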